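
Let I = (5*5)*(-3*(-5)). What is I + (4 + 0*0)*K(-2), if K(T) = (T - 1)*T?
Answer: 399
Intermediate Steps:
I = 375 (I = 25*15 = 375)
K(T) = T*(-1 + T) (K(T) = (-1 + T)*T = T*(-1 + T))
I + (4 + 0*0)*K(-2) = 375 + (4 + 0*0)*(-2*(-1 - 2)) = 375 + (4 + 0)*(-2*(-3)) = 375 + 4*6 = 375 + 24 = 399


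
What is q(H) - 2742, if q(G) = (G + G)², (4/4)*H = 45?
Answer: 5358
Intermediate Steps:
H = 45
q(G) = 4*G² (q(G) = (2*G)² = 4*G²)
q(H) - 2742 = 4*45² - 2742 = 4*2025 - 2742 = 8100 - 2742 = 5358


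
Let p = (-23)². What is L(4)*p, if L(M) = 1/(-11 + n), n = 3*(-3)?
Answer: -529/20 ≈ -26.450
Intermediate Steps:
n = -9
p = 529
L(M) = -1/20 (L(M) = 1/(-11 - 9) = 1/(-20) = -1/20)
L(4)*p = -1/20*529 = -529/20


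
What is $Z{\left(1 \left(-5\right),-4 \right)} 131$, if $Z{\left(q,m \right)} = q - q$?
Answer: $0$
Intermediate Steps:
$Z{\left(q,m \right)} = 0$
$Z{\left(1 \left(-5\right),-4 \right)} 131 = 0 \cdot 131 = 0$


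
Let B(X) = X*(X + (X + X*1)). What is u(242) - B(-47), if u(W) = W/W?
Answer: -6626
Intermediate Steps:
u(W) = 1
B(X) = 3*X**2 (B(X) = X*(X + (X + X)) = X*(X + 2*X) = X*(3*X) = 3*X**2)
u(242) - B(-47) = 1 - 3*(-47)**2 = 1 - 3*2209 = 1 - 1*6627 = 1 - 6627 = -6626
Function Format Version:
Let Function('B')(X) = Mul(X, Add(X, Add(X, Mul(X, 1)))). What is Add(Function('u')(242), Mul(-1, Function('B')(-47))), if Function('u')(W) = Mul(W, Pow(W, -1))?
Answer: -6626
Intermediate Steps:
Function('u')(W) = 1
Function('B')(X) = Mul(3, Pow(X, 2)) (Function('B')(X) = Mul(X, Add(X, Add(X, X))) = Mul(X, Add(X, Mul(2, X))) = Mul(X, Mul(3, X)) = Mul(3, Pow(X, 2)))
Add(Function('u')(242), Mul(-1, Function('B')(-47))) = Add(1, Mul(-1, Mul(3, Pow(-47, 2)))) = Add(1, Mul(-1, Mul(3, 2209))) = Add(1, Mul(-1, 6627)) = Add(1, -6627) = -6626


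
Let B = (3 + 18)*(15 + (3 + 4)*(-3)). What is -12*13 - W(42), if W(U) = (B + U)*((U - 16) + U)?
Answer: 5556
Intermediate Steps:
B = -126 (B = 21*(15 + 7*(-3)) = 21*(15 - 21) = 21*(-6) = -126)
W(U) = (-126 + U)*(-16 + 2*U) (W(U) = (-126 + U)*((U - 16) + U) = (-126 + U)*((-16 + U) + U) = (-126 + U)*(-16 + 2*U))
-12*13 - W(42) = -12*13 - (2016 - 268*42 + 2*42**2) = -156 - (2016 - 11256 + 2*1764) = -156 - (2016 - 11256 + 3528) = -156 - 1*(-5712) = -156 + 5712 = 5556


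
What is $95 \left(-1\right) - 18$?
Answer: $-113$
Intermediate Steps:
$95 \left(-1\right) - 18 = -95 + \left(-24 + 6\right) = -95 - 18 = -113$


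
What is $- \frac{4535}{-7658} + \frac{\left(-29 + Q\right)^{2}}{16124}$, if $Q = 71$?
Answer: $\frac{21657763}{30869398} \approx 0.70159$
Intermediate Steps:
$- \frac{4535}{-7658} + \frac{\left(-29 + Q\right)^{2}}{16124} = - \frac{4535}{-7658} + \frac{\left(-29 + 71\right)^{2}}{16124} = \left(-4535\right) \left(- \frac{1}{7658}\right) + 42^{2} \cdot \frac{1}{16124} = \frac{4535}{7658} + 1764 \cdot \frac{1}{16124} = \frac{4535}{7658} + \frac{441}{4031} = \frac{21657763}{30869398}$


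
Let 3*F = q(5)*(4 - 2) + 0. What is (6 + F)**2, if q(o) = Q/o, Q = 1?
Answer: 8464/225 ≈ 37.618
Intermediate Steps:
q(o) = 1/o
F = 2/15 (F = ((4 - 2)/5 + 0)/3 = ((1/5)*2 + 0)/3 = (2/5 + 0)/3 = (1/3)*(2/5) = 2/15 ≈ 0.13333)
(6 + F)**2 = (6 + 2/15)**2 = (92/15)**2 = 8464/225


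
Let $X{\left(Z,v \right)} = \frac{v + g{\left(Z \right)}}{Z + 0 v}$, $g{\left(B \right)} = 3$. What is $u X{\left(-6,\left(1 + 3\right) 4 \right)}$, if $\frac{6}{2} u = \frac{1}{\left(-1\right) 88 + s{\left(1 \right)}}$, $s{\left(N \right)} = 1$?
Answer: $\frac{19}{1566} \approx 0.012133$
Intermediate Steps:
$u = - \frac{1}{261}$ ($u = \frac{1}{3 \left(\left(-1\right) 88 + 1\right)} = \frac{1}{3 \left(-88 + 1\right)} = \frac{1}{3 \left(-87\right)} = \frac{1}{3} \left(- \frac{1}{87}\right) = - \frac{1}{261} \approx -0.0038314$)
$X{\left(Z,v \right)} = \frac{3 + v}{Z}$ ($X{\left(Z,v \right)} = \frac{v + 3}{Z + 0 v} = \frac{3 + v}{Z + 0} = \frac{3 + v}{Z}$)
$u X{\left(-6,\left(1 + 3\right) 4 \right)} = - \frac{\frac{1}{-6} \left(3 + \left(1 + 3\right) 4\right)}{261} = - \frac{\left(- \frac{1}{6}\right) \left(3 + 4 \cdot 4\right)}{261} = - \frac{\left(- \frac{1}{6}\right) \left(3 + 16\right)}{261} = - \frac{\left(- \frac{1}{6}\right) 19}{261} = \left(- \frac{1}{261}\right) \left(- \frac{19}{6}\right) = \frac{19}{1566}$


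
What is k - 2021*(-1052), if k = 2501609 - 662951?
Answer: 3964750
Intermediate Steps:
k = 1838658
k - 2021*(-1052) = 1838658 - 2021*(-1052) = 1838658 + 2126092 = 3964750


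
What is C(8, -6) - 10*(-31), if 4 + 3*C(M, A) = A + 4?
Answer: 308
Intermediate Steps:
C(M, A) = A/3 (C(M, A) = -4/3 + (A + 4)/3 = -4/3 + (4 + A)/3 = -4/3 + (4/3 + A/3) = A/3)
C(8, -6) - 10*(-31) = (1/3)*(-6) - 10*(-31) = -2 + 310 = 308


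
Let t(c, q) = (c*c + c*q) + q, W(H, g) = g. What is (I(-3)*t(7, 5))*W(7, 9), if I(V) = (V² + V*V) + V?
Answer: 12015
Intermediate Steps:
I(V) = V + 2*V² (I(V) = (V² + V²) + V = 2*V² + V = V + 2*V²)
t(c, q) = q + c² + c*q (t(c, q) = (c² + c*q) + q = q + c² + c*q)
(I(-3)*t(7, 5))*W(7, 9) = ((-3*(1 + 2*(-3)))*(5 + 7² + 7*5))*9 = ((-3*(1 - 6))*(5 + 49 + 35))*9 = (-3*(-5)*89)*9 = (15*89)*9 = 1335*9 = 12015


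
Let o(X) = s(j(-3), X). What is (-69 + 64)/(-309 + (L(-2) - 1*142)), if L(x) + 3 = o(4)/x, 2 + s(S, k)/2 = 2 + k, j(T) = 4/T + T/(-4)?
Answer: 5/458 ≈ 0.010917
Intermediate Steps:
j(T) = 4/T - T/4 (j(T) = 4/T + T*(-¼) = 4/T - T/4)
s(S, k) = 2*k (s(S, k) = -4 + 2*(2 + k) = -4 + (4 + 2*k) = 2*k)
o(X) = 2*X
L(x) = -3 + 8/x (L(x) = -3 + (2*4)/x = -3 + 8/x)
(-69 + 64)/(-309 + (L(-2) - 1*142)) = (-69 + 64)/(-309 + ((-3 + 8/(-2)) - 1*142)) = -5/(-309 + ((-3 + 8*(-½)) - 142)) = -5/(-309 + ((-3 - 4) - 142)) = -5/(-309 + (-7 - 142)) = -5/(-309 - 149) = -5/(-458) = -5*(-1/458) = 5/458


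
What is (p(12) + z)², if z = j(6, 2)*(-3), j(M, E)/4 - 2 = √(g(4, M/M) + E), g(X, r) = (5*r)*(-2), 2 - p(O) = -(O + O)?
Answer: -1148 - 96*I*√2 ≈ -1148.0 - 135.76*I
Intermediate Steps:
p(O) = 2 + 2*O (p(O) = 2 - (-1)*(O + O) = 2 - (-1)*2*O = 2 - (-2)*O = 2 + 2*O)
g(X, r) = -10*r
j(M, E) = 8 + 4*√(-10 + E) (j(M, E) = 8 + 4*√(-10*M/M + E) = 8 + 4*√(-10*1 + E) = 8 + 4*√(-10 + E))
z = -24 - 24*I*√2 (z = (8 + 4*√(-10 + 2))*(-3) = (8 + 4*√(-8))*(-3) = (8 + 4*(2*I*√2))*(-3) = (8 + 8*I*√2)*(-3) = -24 - 24*I*√2 ≈ -24.0 - 33.941*I)
(p(12) + z)² = ((2 + 2*12) + (-24 - 24*I*√2))² = ((2 + 24) + (-24 - 24*I*√2))² = (26 + (-24 - 24*I*√2))² = (2 - 24*I*√2)²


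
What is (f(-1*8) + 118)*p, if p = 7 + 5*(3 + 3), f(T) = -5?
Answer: 4181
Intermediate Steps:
p = 37 (p = 7 + 5*6 = 7 + 30 = 37)
(f(-1*8) + 118)*p = (-5 + 118)*37 = 113*37 = 4181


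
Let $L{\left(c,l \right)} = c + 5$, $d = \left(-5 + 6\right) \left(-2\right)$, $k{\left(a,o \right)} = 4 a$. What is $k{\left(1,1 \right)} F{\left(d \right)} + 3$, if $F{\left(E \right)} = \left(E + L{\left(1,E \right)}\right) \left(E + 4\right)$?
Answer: $35$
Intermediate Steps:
$d = -2$ ($d = 1 \left(-2\right) = -2$)
$L{\left(c,l \right)} = 5 + c$
$F{\left(E \right)} = \left(4 + E\right) \left(6 + E\right)$ ($F{\left(E \right)} = \left(E + \left(5 + 1\right)\right) \left(E + 4\right) = \left(E + 6\right) \left(4 + E\right) = \left(6 + E\right) \left(4 + E\right) = \left(4 + E\right) \left(6 + E\right)$)
$k{\left(1,1 \right)} F{\left(d \right)} + 3 = 4 \cdot 1 \left(24 + \left(-2\right)^{2} + 10 \left(-2\right)\right) + 3 = 4 \left(24 + 4 - 20\right) + 3 = 4 \cdot 8 + 3 = 32 + 3 = 35$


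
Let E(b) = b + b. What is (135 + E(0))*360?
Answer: 48600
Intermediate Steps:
E(b) = 2*b
(135 + E(0))*360 = (135 + 2*0)*360 = (135 + 0)*360 = 135*360 = 48600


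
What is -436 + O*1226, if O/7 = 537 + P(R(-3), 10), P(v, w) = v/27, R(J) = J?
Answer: 41464300/9 ≈ 4.6071e+6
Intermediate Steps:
P(v, w) = v/27 (P(v, w) = v*(1/27) = v/27)
O = 33824/9 (O = 7*(537 + (1/27)*(-3)) = 7*(537 - ⅑) = 7*(4832/9) = 33824/9 ≈ 3758.2)
-436 + O*1226 = -436 + (33824/9)*1226 = -436 + 41468224/9 = 41464300/9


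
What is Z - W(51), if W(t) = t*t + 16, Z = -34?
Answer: -2651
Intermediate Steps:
W(t) = 16 + t**2 (W(t) = t**2 + 16 = 16 + t**2)
Z - W(51) = -34 - (16 + 51**2) = -34 - (16 + 2601) = -34 - 1*2617 = -34 - 2617 = -2651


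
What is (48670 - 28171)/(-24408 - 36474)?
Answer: -6833/20294 ≈ -0.33670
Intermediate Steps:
(48670 - 28171)/(-24408 - 36474) = 20499/(-60882) = 20499*(-1/60882) = -6833/20294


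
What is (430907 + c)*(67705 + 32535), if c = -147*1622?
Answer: 19293493520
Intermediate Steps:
c = -238434
(430907 + c)*(67705 + 32535) = (430907 - 238434)*(67705 + 32535) = 192473*100240 = 19293493520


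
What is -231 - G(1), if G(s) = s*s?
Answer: -232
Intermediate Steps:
G(s) = s**2
-231 - G(1) = -231 - 1*1**2 = -231 - 1*1 = -231 - 1 = -232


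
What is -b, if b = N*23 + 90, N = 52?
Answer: -1286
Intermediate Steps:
b = 1286 (b = 52*23 + 90 = 1196 + 90 = 1286)
-b = -1*1286 = -1286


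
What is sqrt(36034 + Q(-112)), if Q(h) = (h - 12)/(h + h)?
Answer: 3*sqrt(3139010)/28 ≈ 189.83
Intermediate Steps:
Q(h) = (-12 + h)/(2*h) (Q(h) = (-12 + h)/((2*h)) = (-12 + h)*(1/(2*h)) = (-12 + h)/(2*h))
sqrt(36034 + Q(-112)) = sqrt(36034 + (1/2)*(-12 - 112)/(-112)) = sqrt(36034 + (1/2)*(-1/112)*(-124)) = sqrt(36034 + 31/56) = sqrt(2017935/56) = 3*sqrt(3139010)/28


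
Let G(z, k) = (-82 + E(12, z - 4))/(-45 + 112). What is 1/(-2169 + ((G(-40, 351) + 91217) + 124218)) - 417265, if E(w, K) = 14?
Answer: -5962196937743/14288754 ≈ -4.1727e+5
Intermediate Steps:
G(z, k) = -68/67 (G(z, k) = (-82 + 14)/(-45 + 112) = -68/67)
1/(-2169 + ((G(-40, 351) + 91217) + 124218)) - 417265 = 1/(-2169 + ((-68/67 + 91217) + 124218)) - 417265 = 1/(-2169 + (6111471/67 + 124218)) - 417265 = 1/(-2169 + 14434077/67) - 417265 = 1/(14288754/67) - 417265 = 67/14288754 - 417265 = -5962196937743/14288754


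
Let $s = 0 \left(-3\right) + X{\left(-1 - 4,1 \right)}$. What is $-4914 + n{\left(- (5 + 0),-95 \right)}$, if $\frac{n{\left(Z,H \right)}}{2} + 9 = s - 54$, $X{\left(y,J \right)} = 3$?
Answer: $-5034$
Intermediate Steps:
$s = 3$ ($s = 0 \left(-3\right) + 3 = 0 + 3 = 3$)
$n{\left(Z,H \right)} = -120$ ($n{\left(Z,H \right)} = -18 + 2 \left(3 - 54\right) = -18 + 2 \left(-51\right) = -18 - 102 = -120$)
$-4914 + n{\left(- (5 + 0),-95 \right)} = -4914 - 120 = -5034$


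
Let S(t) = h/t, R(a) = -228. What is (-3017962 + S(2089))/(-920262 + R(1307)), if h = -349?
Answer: 6304522967/1922903610 ≈ 3.2786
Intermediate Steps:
S(t) = -349/t
(-3017962 + S(2089))/(-920262 + R(1307)) = (-3017962 - 349/2089)/(-920262 - 228) = (-3017962 - 349*1/2089)/(-920490) = (-3017962 - 349/2089)*(-1/920490) = -6304522967/2089*(-1/920490) = 6304522967/1922903610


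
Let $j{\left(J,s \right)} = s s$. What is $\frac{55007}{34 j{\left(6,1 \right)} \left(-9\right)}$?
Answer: $- \frac{55007}{306} \approx -179.76$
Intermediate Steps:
$j{\left(J,s \right)} = s^{2}$
$\frac{55007}{34 j{\left(6,1 \right)} \left(-9\right)} = \frac{55007}{34 \cdot 1^{2} \left(-9\right)} = \frac{55007}{34 \cdot 1 \left(-9\right)} = \frac{55007}{34 \left(-9\right)} = \frac{55007}{-306} = 55007 \left(- \frac{1}{306}\right) = - \frac{55007}{306}$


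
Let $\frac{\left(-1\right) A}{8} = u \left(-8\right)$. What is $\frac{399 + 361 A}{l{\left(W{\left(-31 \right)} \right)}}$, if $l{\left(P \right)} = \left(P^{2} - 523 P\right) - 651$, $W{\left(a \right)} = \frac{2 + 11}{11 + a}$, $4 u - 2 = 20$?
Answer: $- \frac{50988400}{124251} \approx -410.37$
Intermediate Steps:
$u = \frac{11}{2}$ ($u = \frac{1}{2} + \frac{1}{4} \cdot 20 = \frac{1}{2} + 5 = \frac{11}{2} \approx 5.5$)
$A = 352$ ($A = - 8 \cdot \frac{11}{2} \left(-8\right) = \left(-8\right) \left(-44\right) = 352$)
$W{\left(a \right)} = \frac{13}{11 + a}$
$l{\left(P \right)} = -651 + P^{2} - 523 P$
$\frac{399 + 361 A}{l{\left(W{\left(-31 \right)} \right)}} = \frac{399 + 361 \cdot 352}{-651 + \left(\frac{13}{11 - 31}\right)^{2} - 523 \frac{13}{11 - 31}} = \frac{399 + 127072}{-651 + \left(\frac{13}{-20}\right)^{2} - 523 \frac{13}{-20}} = \frac{127471}{-651 + \left(13 \left(- \frac{1}{20}\right)\right)^{2} - 523 \cdot 13 \left(- \frac{1}{20}\right)} = \frac{127471}{-651 + \left(- \frac{13}{20}\right)^{2} - - \frac{6799}{20}} = \frac{127471}{-651 + \frac{169}{400} + \frac{6799}{20}} = \frac{127471}{- \frac{124251}{400}} = 127471 \left(- \frac{400}{124251}\right) = - \frac{50988400}{124251}$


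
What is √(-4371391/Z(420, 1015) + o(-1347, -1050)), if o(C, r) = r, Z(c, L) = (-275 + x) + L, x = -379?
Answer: I*√4750441/19 ≈ 114.71*I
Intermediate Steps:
Z(c, L) = -654 + L (Z(c, L) = (-275 - 379) + L = -654 + L)
√(-4371391/Z(420, 1015) + o(-1347, -1050)) = √(-4371391/(-654 + 1015) - 1050) = √(-4371391/361 - 1050) = √(-4750441/361) = I*√4750441/19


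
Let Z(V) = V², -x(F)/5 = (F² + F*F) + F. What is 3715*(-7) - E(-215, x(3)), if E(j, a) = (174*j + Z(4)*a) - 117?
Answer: 13202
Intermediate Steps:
x(F) = -10*F² - 5*F (x(F) = -5*((F² + F*F) + F) = -5*((F² + F²) + F) = -5*(2*F² + F) = -5*(F + 2*F²) = -10*F² - 5*F)
E(j, a) = -117 + 16*a + 174*j (E(j, a) = (174*j + 4²*a) - 117 = (174*j + 16*a) - 117 = (16*a + 174*j) - 117 = -117 + 16*a + 174*j)
3715*(-7) - E(-215, x(3)) = 3715*(-7) - (-117 + 16*(-5*3*(1 + 2*3)) + 174*(-215)) = -26005 - (-117 + 16*(-5*3*(1 + 6)) - 37410) = -26005 - (-117 + 16*(-5*3*7) - 37410) = -26005 - (-117 + 16*(-105) - 37410) = -26005 - (-117 - 1680 - 37410) = -26005 - 1*(-39207) = -26005 + 39207 = 13202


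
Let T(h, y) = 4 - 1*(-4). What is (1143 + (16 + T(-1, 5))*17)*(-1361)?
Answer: -2110911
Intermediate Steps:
T(h, y) = 8 (T(h, y) = 4 + 4 = 8)
(1143 + (16 + T(-1, 5))*17)*(-1361) = (1143 + (16 + 8)*17)*(-1361) = (1143 + 24*17)*(-1361) = (1143 + 408)*(-1361) = 1551*(-1361) = -2110911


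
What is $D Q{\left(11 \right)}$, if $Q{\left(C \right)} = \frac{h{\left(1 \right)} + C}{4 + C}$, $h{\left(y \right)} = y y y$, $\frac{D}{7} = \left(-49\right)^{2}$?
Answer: $\frac{67228}{5} \approx 13446.0$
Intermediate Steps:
$D = 16807$ ($D = 7 \left(-49\right)^{2} = 7 \cdot 2401 = 16807$)
$h{\left(y \right)} = y^{3}$ ($h{\left(y \right)} = y^{2} y = y^{3}$)
$Q{\left(C \right)} = \frac{1 + C}{4 + C}$ ($Q{\left(C \right)} = \frac{1^{3} + C}{4 + C} = \frac{1 + C}{4 + C}$)
$D Q{\left(11 \right)} = 16807 \frac{1 + 11}{4 + 11} = 16807 \cdot \frac{1}{15} \cdot 12 = 16807 \cdot \frac{4}{5} = \frac{67228}{5}$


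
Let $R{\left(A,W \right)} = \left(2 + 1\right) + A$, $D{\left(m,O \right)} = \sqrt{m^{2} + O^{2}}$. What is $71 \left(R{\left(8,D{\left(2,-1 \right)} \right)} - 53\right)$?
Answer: $-2982$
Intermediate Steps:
$D{\left(m,O \right)} = \sqrt{O^{2} + m^{2}}$
$R{\left(A,W \right)} = 3 + A$
$71 \left(R{\left(8,D{\left(2,-1 \right)} \right)} - 53\right) = 71 \left(\left(3 + 8\right) - 53\right) = 71 \left(11 - 53\right) = 71 \left(-42\right) = -2982$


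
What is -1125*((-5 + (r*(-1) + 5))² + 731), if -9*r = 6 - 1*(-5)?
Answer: -7416500/9 ≈ -8.2406e+5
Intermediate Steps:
r = -11/9 (r = -(6 - 1*(-5))/9 = -(6 + 5)/9 = -⅑*11 = -11/9 ≈ -1.2222)
-1125*((-5 + (r*(-1) + 5))² + 731) = -1125*((-5 + (-11/9*(-1) + 5))² + 731) = -1125*((-5 + (11/9 + 5))² + 731) = -1125*((-5 + 56/9)² + 731) = -1125*((11/9)² + 731) = -1125*(121/81 + 731) = -1125*59332/81 = -7416500/9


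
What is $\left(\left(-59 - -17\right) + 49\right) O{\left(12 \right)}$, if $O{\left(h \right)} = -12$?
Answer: $-84$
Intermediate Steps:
$\left(\left(-59 - -17\right) + 49\right) O{\left(12 \right)} = \left(\left(-59 - -17\right) + 49\right) \left(-12\right) = \left(\left(-59 + 17\right) + 49\right) \left(-12\right) = \left(-42 + 49\right) \left(-12\right) = 7 \left(-12\right) = -84$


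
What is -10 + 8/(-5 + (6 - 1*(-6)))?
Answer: -62/7 ≈ -8.8571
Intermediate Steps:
-10 + 8/(-5 + (6 - 1*(-6))) = -10 + 8/(-5 + (6 + 6)) = -10 + 8/(-5 + 12) = -10 + 8/7 = -62/7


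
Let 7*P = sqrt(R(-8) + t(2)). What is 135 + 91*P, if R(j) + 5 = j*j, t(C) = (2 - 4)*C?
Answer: 135 + 13*sqrt(55) ≈ 231.41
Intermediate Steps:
t(C) = -2*C
R(j) = -5 + j**2 (R(j) = -5 + j*j = -5 + j**2)
P = sqrt(55)/7 (P = sqrt((-5 + (-8)**2) - 2*2)/7 = sqrt((-5 + 64) - 4)/7 = sqrt(59 - 4)/7 = sqrt(55)/7 ≈ 1.0595)
135 + 91*P = 135 + 91*(sqrt(55)/7) = 135 + 13*sqrt(55)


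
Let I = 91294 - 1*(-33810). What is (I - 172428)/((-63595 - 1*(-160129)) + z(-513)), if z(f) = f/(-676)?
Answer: -31991024/65257497 ≈ -0.49023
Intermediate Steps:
z(f) = -f/676 (z(f) = f*(-1/676) = -f/676)
I = 125104 (I = 91294 + 33810 = 125104)
(I - 172428)/((-63595 - 1*(-160129)) + z(-513)) = (125104 - 172428)/((-63595 - 1*(-160129)) - 1/676*(-513)) = -47324/((-63595 + 160129) + 513/676) = -47324/(96534 + 513/676) = -47324/65257497/676 = -47324*676/65257497 = -31991024/65257497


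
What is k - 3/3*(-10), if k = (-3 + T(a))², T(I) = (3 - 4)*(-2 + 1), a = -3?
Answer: 14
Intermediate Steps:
T(I) = 1 (T(I) = -1*(-1) = 1)
k = 4 (k = (-3 + 1)² = (-2)² = 4)
k - 3/3*(-10) = 4 - 3/3*(-10) = 4 - 3*⅓*(-10) = 4 - 1*(-10) = 4 + 10 = 14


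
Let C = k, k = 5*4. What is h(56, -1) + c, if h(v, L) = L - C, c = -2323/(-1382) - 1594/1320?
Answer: -9361397/456060 ≈ -20.527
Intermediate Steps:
k = 20
C = 20
c = 215863/456060 (c = -2323*(-1/1382) - 1594*1/1320 = 2323/1382 - 797/660 = 215863/456060 ≈ 0.47332)
h(v, L) = -20 + L (h(v, L) = L - 1*20 = L - 20 = -20 + L)
h(56, -1) + c = (-20 - 1) + 215863/456060 = -21 + 215863/456060 = -9361397/456060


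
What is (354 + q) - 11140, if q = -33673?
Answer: -44459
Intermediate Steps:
(354 + q) - 11140 = (354 - 33673) - 11140 = -33319 - 11140 = -44459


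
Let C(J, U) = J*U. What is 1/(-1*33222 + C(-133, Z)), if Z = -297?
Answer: 1/6279 ≈ 0.00015926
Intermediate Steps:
1/(-1*33222 + C(-133, Z)) = 1/(-1*33222 - 133*(-297)) = 1/(-33222 + 39501) = 1/6279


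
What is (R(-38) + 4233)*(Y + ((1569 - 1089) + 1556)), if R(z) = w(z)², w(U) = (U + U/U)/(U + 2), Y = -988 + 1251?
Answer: 12615387763/1296 ≈ 9.7341e+6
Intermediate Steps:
Y = 263
w(U) = (1 + U)/(2 + U) (w(U) = (U + 1)/(2 + U) = (1 + U)/(2 + U))
R(z) = (1 + z)²/(2 + z)² (R(z) = ((1 + z)/(2 + z))² = (1 + z)²/(2 + z)²)
(R(-38) + 4233)*(Y + ((1569 - 1089) + 1556)) = ((1 - 38)²/(2 - 38)² + 4233)*(263 + ((1569 - 1089) + 1556)) = ((-37)²/(-36)² + 4233)*(263 + (480 + 1556)) = (1369*(1/1296) + 4233)*(263 + 2036) = (1369/1296 + 4233)*2299 = (5487337/1296)*2299 = 12615387763/1296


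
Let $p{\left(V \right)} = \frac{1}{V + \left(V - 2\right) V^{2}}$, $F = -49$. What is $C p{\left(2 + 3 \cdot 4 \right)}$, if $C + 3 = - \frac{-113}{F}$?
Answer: $- \frac{10}{4459} \approx -0.0022427$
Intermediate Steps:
$C = - \frac{260}{49}$ ($C = -3 - - \frac{113}{-49} = -3 - \left(-113\right) \left(- \frac{1}{49}\right) = -3 - \frac{113}{49} = - \frac{260}{49} \approx -5.3061$)
$p{\left(V \right)} = \frac{1}{V + V^{2} \left(-2 + V\right)}$ ($p{\left(V \right)} = \frac{1}{V + \left(V - 2\right) V^{2}} = \frac{1}{V + \left(-2 + V\right) V^{2}} = \frac{1}{V + V^{2} \left(-2 + V\right)}$)
$C p{\left(2 + 3 \cdot 4 \right)} = - \frac{260 \frac{1}{\left(2 + 3 \cdot 4\right) \left(1 + \left(2 + 3 \cdot 4\right)^{2} - 2 \left(2 + 3 \cdot 4\right)\right)}}{49} = - \frac{260 \frac{1}{\left(2 + 12\right) \left(1 + \left(2 + 12\right)^{2} - 2 \left(2 + 12\right)\right)}}{49} = - \frac{260 \frac{1}{14 \left(1 + 14^{2} - 28\right)}}{49} = - \frac{260 \frac{1}{14 \left(1 + 196 - 28\right)}}{49} = - \frac{260 \frac{1}{14 \cdot 169}}{49} = - \frac{260 \cdot \frac{1}{14} \cdot \frac{1}{169}}{49} = \left(- \frac{260}{49}\right) \frac{1}{2366} = - \frac{10}{4459}$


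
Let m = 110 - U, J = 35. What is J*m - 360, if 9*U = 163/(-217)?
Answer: 974525/279 ≈ 3492.9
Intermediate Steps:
U = -163/1953 (U = (163/(-217))/9 = (163*(-1/217))/9 = (⅑)*(-163/217) = -163/1953 ≈ -0.083461)
m = 214993/1953 (m = 110 - 1*(-163/1953) = 110 + 163/1953 = 214993/1953 ≈ 110.08)
J*m - 360 = 35*(214993/1953) - 360 = 1074965/279 - 360 = 974525/279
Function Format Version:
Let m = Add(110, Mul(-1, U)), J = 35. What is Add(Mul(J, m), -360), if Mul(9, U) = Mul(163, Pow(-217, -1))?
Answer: Rational(974525, 279) ≈ 3492.9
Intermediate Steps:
U = Rational(-163, 1953) (U = Mul(Rational(1, 9), Mul(163, Pow(-217, -1))) = Mul(Rational(1, 9), Mul(163, Rational(-1, 217))) = Mul(Rational(1, 9), Rational(-163, 217)) = Rational(-163, 1953) ≈ -0.083461)
m = Rational(214993, 1953) (m = Add(110, Mul(-1, Rational(-163, 1953))) = Add(110, Rational(163, 1953)) = Rational(214993, 1953) ≈ 110.08)
Add(Mul(J, m), -360) = Add(Mul(35, Rational(214993, 1953)), -360) = Add(Rational(1074965, 279), -360) = Rational(974525, 279)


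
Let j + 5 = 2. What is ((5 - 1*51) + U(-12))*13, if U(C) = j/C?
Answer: -2379/4 ≈ -594.75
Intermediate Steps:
j = -3 (j = -5 + 2 = -3)
U(C) = -3/C
((5 - 1*51) + U(-12))*13 = ((5 - 1*51) - 3/(-12))*13 = ((5 - 51) - 3*(-1/12))*13 = (-46 + 1/4)*13 = -183/4*13 = -2379/4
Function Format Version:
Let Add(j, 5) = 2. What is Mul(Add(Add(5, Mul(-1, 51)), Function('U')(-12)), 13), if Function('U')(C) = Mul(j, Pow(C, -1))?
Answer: Rational(-2379, 4) ≈ -594.75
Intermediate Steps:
j = -3 (j = Add(-5, 2) = -3)
Function('U')(C) = Mul(-3, Pow(C, -1))
Mul(Add(Add(5, Mul(-1, 51)), Function('U')(-12)), 13) = Mul(Add(Add(5, Mul(-1, 51)), Mul(-3, Pow(-12, -1))), 13) = Mul(Add(Add(5, -51), Mul(-3, Rational(-1, 12))), 13) = Mul(Add(-46, Rational(1, 4)), 13) = Mul(Rational(-183, 4), 13) = Rational(-2379, 4)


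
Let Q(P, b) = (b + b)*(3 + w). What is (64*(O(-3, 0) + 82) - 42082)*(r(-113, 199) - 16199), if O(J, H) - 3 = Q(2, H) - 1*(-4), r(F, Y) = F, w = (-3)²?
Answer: 593528432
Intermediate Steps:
w = 9
Q(P, b) = 24*b (Q(P, b) = (b + b)*(3 + 9) = (2*b)*12 = 24*b)
O(J, H) = 7 + 24*H (O(J, H) = 3 + (24*H - 1*(-4)) = 3 + (24*H + 4) = 3 + (4 + 24*H) = 7 + 24*H)
(64*(O(-3, 0) + 82) - 42082)*(r(-113, 199) - 16199) = (64*((7 + 24*0) + 82) - 42082)*(-113 - 16199) = (64*((7 + 0) + 82) - 42082)*(-16312) = (64*(7 + 82) - 42082)*(-16312) = (64*89 - 42082)*(-16312) = (5696 - 42082)*(-16312) = -36386*(-16312) = 593528432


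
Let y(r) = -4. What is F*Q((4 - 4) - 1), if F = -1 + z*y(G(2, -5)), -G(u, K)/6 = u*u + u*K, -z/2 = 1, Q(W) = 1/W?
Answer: -7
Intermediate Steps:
z = -2 (z = -2*1 = -2)
G(u, K) = -6*u² - 6*K*u (G(u, K) = -6*(u*u + u*K) = -6*(u² + K*u) = -6*u² - 6*K*u)
F = 7 (F = -1 - 2*(-4) = -1 + 8 = 7)
F*Q((4 - 4) - 1) = 7/((4 - 4) - 1) = 7/(0 - 1) = 7/(-1) = 7*(-1) = -7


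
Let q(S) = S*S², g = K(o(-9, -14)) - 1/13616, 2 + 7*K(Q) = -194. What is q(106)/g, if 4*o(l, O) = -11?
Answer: -16216873856/381249 ≈ -42536.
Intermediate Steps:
o(l, O) = -11/4 (o(l, O) = (¼)*(-11) = -11/4)
K(Q) = -28 (K(Q) = -2/7 + (⅐)*(-194) = -2/7 - 194/7 = -28)
g = -381249/13616 (g = -28 - 1/13616 = -381249/13616 ≈ -28.000)
q(S) = S³
q(106)/g = 106³/(-381249/13616) = 1191016*(-13616/381249) = -16216873856/381249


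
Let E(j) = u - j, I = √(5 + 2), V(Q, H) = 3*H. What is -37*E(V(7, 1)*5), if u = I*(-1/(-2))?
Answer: 555 - 37*√7/2 ≈ 506.05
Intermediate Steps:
I = √7 ≈ 2.6458
u = √7/2 (u = √7*(-1/(-2)) = √7*(-1*(-½)) = √7*(½) = √7/2 ≈ 1.3229)
E(j) = √7/2 - j
-37*E(V(7, 1)*5) = -37*(√7/2 - 3*1*5) = -37*(√7/2 - 3*5) = -37*(√7/2 - 1*15) = -37*(√7/2 - 15) = -37*(-15 + √7/2) = 555 - 37*√7/2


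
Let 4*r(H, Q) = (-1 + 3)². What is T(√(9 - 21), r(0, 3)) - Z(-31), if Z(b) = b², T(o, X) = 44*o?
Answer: -961 + 88*I*√3 ≈ -961.0 + 152.42*I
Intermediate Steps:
r(H, Q) = 1 (r(H, Q) = (-1 + 3)²/4 = (¼)*2² = (¼)*4 = 1)
T(√(9 - 21), r(0, 3)) - Z(-31) = 44*√(9 - 21) - 1*(-31)² = 44*√(-12) - 1*961 = 44*(2*I*√3) - 961 = 88*I*√3 - 961 = -961 + 88*I*√3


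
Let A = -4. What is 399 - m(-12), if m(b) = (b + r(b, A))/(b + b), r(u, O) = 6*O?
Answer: 795/2 ≈ 397.50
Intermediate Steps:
m(b) = (-24 + b)/(2*b) (m(b) = (b + 6*(-4))/(b + b) = (b - 24)/((2*b)) = (-24 + b)*(1/(2*b)) = (-24 + b)/(2*b))
399 - m(-12) = 399 - (-24 - 12)/(2*(-12)) = 399 - (-1)*(-36)/(2*12) = 399 - 1*3/2 = 399 - 3/2 = 795/2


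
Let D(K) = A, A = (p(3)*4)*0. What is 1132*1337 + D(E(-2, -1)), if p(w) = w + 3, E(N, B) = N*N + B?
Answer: 1513484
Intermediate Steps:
E(N, B) = B + N**2 (E(N, B) = N**2 + B = B + N**2)
p(w) = 3 + w
A = 0 (A = ((3 + 3)*4)*0 = (6*4)*0 = 24*0 = 0)
D(K) = 0
1132*1337 + D(E(-2, -1)) = 1132*1337 + 0 = 1513484 + 0 = 1513484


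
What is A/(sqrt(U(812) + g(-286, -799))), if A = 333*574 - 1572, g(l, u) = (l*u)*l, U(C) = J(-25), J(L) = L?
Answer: -189570*I*sqrt(65355029)/65355029 ≈ -23.449*I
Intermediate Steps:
U(C) = -25
g(l, u) = u*l**2
A = 189570 (A = 191142 - 1572 = 189570)
A/(sqrt(U(812) + g(-286, -799))) = 189570/(sqrt(-25 - 799*(-286)**2)) = 189570/(sqrt(-25 - 799*81796)) = 189570/(sqrt(-25 - 65355004)) = 189570/(sqrt(-65355029)) = 189570/((I*sqrt(65355029))) = 189570*(-I*sqrt(65355029)/65355029) = -189570*I*sqrt(65355029)/65355029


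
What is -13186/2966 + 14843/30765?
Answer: -180821476/45624495 ≈ -3.9633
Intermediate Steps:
-13186/2966 + 14843/30765 = -13186*1/2966 + 14843*(1/30765) = -6593/1483 + 14843/30765 = -180821476/45624495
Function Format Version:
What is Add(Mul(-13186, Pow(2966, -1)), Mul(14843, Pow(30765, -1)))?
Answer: Rational(-180821476, 45624495) ≈ -3.9633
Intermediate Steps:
Add(Mul(-13186, Pow(2966, -1)), Mul(14843, Pow(30765, -1))) = Add(Mul(-13186, Rational(1, 2966)), Mul(14843, Rational(1, 30765))) = Add(Rational(-6593, 1483), Rational(14843, 30765)) = Rational(-180821476, 45624495)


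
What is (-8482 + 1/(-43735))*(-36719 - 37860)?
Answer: 27665846050909/43735 ≈ 6.3258e+8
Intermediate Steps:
(-8482 + 1/(-43735))*(-36719 - 37860) = (-8482 - 1/43735)*(-74579) = -370960271/43735*(-74579) = 27665846050909/43735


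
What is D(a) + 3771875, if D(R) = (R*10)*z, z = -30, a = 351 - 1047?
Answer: 3980675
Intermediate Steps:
a = -696
D(R) = -300*R (D(R) = (R*10)*(-30) = (10*R)*(-30) = -300*R)
D(a) + 3771875 = -300*(-696) + 3771875 = 208800 + 3771875 = 3980675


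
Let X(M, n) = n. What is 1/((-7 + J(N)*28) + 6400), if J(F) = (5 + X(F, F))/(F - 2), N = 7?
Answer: 5/32301 ≈ 0.00015479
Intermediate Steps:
J(F) = (5 + F)/(-2 + F) (J(F) = (5 + F)/(F - 2) = (5 + F)/(-2 + F))
1/((-7 + J(N)*28) + 6400) = 1/((-7 + ((5 + 7)/(-2 + 7))*28) + 6400) = 1/((-7 + (12/5)*28) + 6400) = 1/((-7 + 336/5) + 6400) = 1/(301/5 + 6400) = 1/(32301/5) = 5/32301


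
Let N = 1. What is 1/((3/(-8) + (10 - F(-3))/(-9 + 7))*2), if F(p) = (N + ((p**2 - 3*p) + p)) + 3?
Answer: 4/33 ≈ 0.12121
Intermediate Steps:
F(p) = 4 + p**2 - 2*p (F(p) = (1 + ((p**2 - 3*p) + p)) + 3 = (1 + (p**2 - 2*p)) + 3 = (1 + p**2 - 2*p) + 3 = 4 + p**2 - 2*p)
1/((3/(-8) + (10 - F(-3))/(-9 + 7))*2) = 1/((3/(-8) + (10 - (4 + (-3)**2 - 2*(-3)))/(-9 + 7))*2) = 1/((3*(-1/8) + (10 - (4 + 9 + 6))/(-2))*2) = 1/((-3/8 + (10 - 1*19)*(-1/2))*2) = 1/((-3/8 + (10 - 19)*(-1/2))*2) = 1/((-3/8 - 9*(-1/2))*2) = 1/((-3/8 + 9/2)*2) = 1/((33/8)*2) = 1/(33/4) = 4/33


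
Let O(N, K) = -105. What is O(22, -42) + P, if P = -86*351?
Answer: -30291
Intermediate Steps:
P = -30186
O(22, -42) + P = -105 - 30186 = -30291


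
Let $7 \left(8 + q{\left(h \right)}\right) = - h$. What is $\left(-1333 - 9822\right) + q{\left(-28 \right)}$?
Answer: $-11159$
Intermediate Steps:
$q{\left(h \right)} = -8 - \frac{h}{7}$ ($q{\left(h \right)} = -8 + \frac{\left(-1\right) h}{7} = -8 - \frac{h}{7}$)
$\left(-1333 - 9822\right) + q{\left(-28 \right)} = \left(-1333 - 9822\right) - 4 = \left(-1333 - 9822\right) + \left(-8 + 4\right) = -11155 - 4 = -11159$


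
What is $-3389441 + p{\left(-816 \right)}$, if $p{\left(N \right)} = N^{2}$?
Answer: $-2723585$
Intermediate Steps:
$-3389441 + p{\left(-816 \right)} = -3389441 + \left(-816\right)^{2} = -3389441 + 665856 = -2723585$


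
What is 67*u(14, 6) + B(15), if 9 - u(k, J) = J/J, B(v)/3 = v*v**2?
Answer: 10661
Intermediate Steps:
B(v) = 3*v**3 (B(v) = 3*(v*v**2) = 3*v**3)
u(k, J) = 8 (u(k, J) = 9 - J/J = 9 - 1*1 = 9 - 1 = 8)
67*u(14, 6) + B(15) = 67*8 + 3*15**3 = 536 + 3*3375 = 536 + 10125 = 10661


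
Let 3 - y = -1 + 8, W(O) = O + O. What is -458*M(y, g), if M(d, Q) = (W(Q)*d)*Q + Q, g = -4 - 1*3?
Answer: 182742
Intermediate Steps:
W(O) = 2*O
y = -4 (y = 3 - (-1 + 8) = 3 - 1*7 = 3 - 7 = -4)
g = -7 (g = -4 - 3 = -7)
M(d, Q) = Q + 2*d*Q**2 (M(d, Q) = ((2*Q)*d)*Q + Q = (2*Q*d)*Q + Q = 2*d*Q**2 + Q = Q + 2*d*Q**2)
-458*M(y, g) = -(-3206)*(1 + 2*(-7)*(-4)) = -(-3206)*(1 + 56) = -(-3206)*57 = -458*(-399) = 182742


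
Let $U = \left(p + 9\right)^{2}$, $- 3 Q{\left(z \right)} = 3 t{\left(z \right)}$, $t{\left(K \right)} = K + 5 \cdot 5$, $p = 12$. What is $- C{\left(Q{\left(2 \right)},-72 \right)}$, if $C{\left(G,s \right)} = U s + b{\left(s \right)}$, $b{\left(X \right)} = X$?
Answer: $31824$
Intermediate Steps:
$t{\left(K \right)} = 25 + K$ ($t{\left(K \right)} = K + 25 = 25 + K$)
$Q{\left(z \right)} = -25 - z$ ($Q{\left(z \right)} = - \frac{3 \left(25 + z\right)}{3} = - \frac{75 + 3 z}{3} = -25 - z$)
$U = 441$ ($U = \left(12 + 9\right)^{2} = 21^{2} = 441$)
$C{\left(G,s \right)} = 442 s$ ($C{\left(G,s \right)} = 441 s + s = 442 s$)
$- C{\left(Q{\left(2 \right)},-72 \right)} = - 442 \left(-72\right) = \left(-1\right) \left(-31824\right) = 31824$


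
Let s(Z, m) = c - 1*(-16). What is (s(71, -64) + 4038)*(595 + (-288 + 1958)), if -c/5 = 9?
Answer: 9080385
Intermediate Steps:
c = -45 (c = -5*9 = -45)
s(Z, m) = -29 (s(Z, m) = -45 - 1*(-16) = -45 + 16 = -29)
(s(71, -64) + 4038)*(595 + (-288 + 1958)) = (-29 + 4038)*(595 + (-288 + 1958)) = 4009*(595 + 1670) = 4009*2265 = 9080385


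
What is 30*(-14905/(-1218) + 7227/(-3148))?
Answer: 95296135/319522 ≈ 298.25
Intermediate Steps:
30*(-14905/(-1218) + 7227/(-3148)) = 30*(-14905*(-1/1218) + 7227*(-1/3148)) = 30*(14905/1218 - 7227/3148) = 30*(19059227/1917132) = 95296135/319522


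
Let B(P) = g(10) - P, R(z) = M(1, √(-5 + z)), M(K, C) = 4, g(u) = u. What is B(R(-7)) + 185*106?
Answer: 19616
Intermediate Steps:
R(z) = 4
B(P) = 10 - P
B(R(-7)) + 185*106 = (10 - 1*4) + 185*106 = (10 - 4) + 19610 = 6 + 19610 = 19616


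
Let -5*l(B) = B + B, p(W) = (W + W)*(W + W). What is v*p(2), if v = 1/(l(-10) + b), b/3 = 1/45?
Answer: 240/61 ≈ 3.9344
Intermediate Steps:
b = 1/15 (b = 3/45 = 3*(1/45) = 1/15 ≈ 0.066667)
p(W) = 4*W² (p(W) = (2*W)*(2*W) = 4*W²)
l(B) = -2*B/5 (l(B) = -(B + B)/5 = -2*B/5)
v = 15/61 (v = 1/(-⅖*(-10) + 1/15) = 1/(4 + 1/15) = 1/(61/15) = 15/61 ≈ 0.24590)
v*p(2) = 15*(4*2²)/61 = 15*(4*4)/61 = (15/61)*16 = 240/61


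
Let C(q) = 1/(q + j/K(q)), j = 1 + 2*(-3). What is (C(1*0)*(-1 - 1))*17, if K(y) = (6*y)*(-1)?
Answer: 0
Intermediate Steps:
K(y) = -6*y
j = -5 (j = 1 - 6 = -5)
C(q) = 1/(q + 5/(6*q)) (C(q) = 1/(q - 5*(-1/(6*q))) = 1/(q - (-5)/(6*q)) = 1/(q + 5/(6*q)))
(C(1*0)*(-1 - 1))*17 = ((6*(1*0)/(5 + 6*(1*0)**2))*(-1 - 1))*17 = ((6*0/(5 + 6*0**2))*(-2))*17 = ((6*0/(5 + 6*0))*(-2))*17 = ((6*0/(5 + 0))*(-2))*17 = ((6*0/5)*(-2))*17 = ((6*0*(1/5))*(-2))*17 = (0*(-2))*17 = 0*17 = 0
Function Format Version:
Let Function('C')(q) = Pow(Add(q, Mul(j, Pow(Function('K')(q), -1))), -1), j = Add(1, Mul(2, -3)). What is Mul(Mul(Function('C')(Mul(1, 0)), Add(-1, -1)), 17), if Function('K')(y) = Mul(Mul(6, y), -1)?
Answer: 0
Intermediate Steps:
Function('K')(y) = Mul(-6, y)
j = -5 (j = Add(1, -6) = -5)
Function('C')(q) = Pow(Add(q, Mul(Rational(5, 6), Pow(q, -1))), -1) (Function('C')(q) = Pow(Add(q, Mul(-5, Pow(Mul(-6, q), -1))), -1) = Pow(Add(q, Mul(-5, Mul(Rational(-1, 6), Pow(q, -1)))), -1) = Pow(Add(q, Mul(Rational(5, 6), Pow(q, -1))), -1))
Mul(Mul(Function('C')(Mul(1, 0)), Add(-1, -1)), 17) = Mul(Mul(Mul(6, Mul(1, 0), Pow(Add(5, Mul(6, Pow(Mul(1, 0), 2))), -1)), Add(-1, -1)), 17) = Mul(Mul(Mul(6, 0, Pow(Add(5, Mul(6, Pow(0, 2))), -1)), -2), 17) = Mul(Mul(Mul(6, 0, Pow(Add(5, Mul(6, 0)), -1)), -2), 17) = Mul(Mul(Mul(6, 0, Pow(Add(5, 0), -1)), -2), 17) = Mul(Mul(Mul(6, 0, Pow(5, -1)), -2), 17) = Mul(Mul(Mul(6, 0, Rational(1, 5)), -2), 17) = Mul(Mul(0, -2), 17) = Mul(0, 17) = 0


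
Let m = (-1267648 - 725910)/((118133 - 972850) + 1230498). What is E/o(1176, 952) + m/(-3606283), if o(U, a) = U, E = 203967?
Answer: 1880343527756867/10841381056184 ≈ 173.44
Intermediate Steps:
m = -284794/53683 (m = -1993558/(-854717 + 1230498) = -1993558/375781 = -1993558*1/375781 = -284794/53683 ≈ -5.3051)
E/o(1176, 952) + m/(-3606283) = 203967/1176 - 284794/53683/(-3606283) = 203967*(1/1176) - 284794/53683*(-1/3606283) = 67989/392 + 284794/193596090289 = 1880343527756867/10841381056184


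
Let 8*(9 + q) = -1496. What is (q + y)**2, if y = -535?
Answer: 534361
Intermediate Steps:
q = -196 (q = -9 + (1/8)*(-1496) = -9 - 187 = -196)
(q + y)**2 = (-196 - 535)**2 = (-731)**2 = 534361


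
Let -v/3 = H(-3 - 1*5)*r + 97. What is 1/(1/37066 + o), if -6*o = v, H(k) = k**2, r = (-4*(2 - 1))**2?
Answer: 18533/10387747 ≈ 0.0017841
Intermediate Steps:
r = 16 (r = (-4*1)**2 = (-4)**2 = 16)
v = -3363 (v = -3*((-3 - 1*5)**2*16 + 97) = -3*((-3 - 5)**2*16 + 97) = -3*((-8)**2*16 + 97) = -3*(64*16 + 97) = -3*(1024 + 97) = -3*1121 = -3363)
o = 1121/2 (o = -1/6*(-3363) = 1121/2 ≈ 560.50)
1/(1/37066 + o) = 1/(1/37066 + 1121/2) = 1/(10387747/18533) = 18533/10387747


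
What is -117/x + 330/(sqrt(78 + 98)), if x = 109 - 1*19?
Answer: -13/10 + 15*sqrt(11)/2 ≈ 23.575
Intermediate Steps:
x = 90 (x = 109 - 19 = 90)
-117/x + 330/(sqrt(78 + 98)) = -117/90 + 330/(sqrt(78 + 98)) = -117*1/90 + 330/(sqrt(176)) = -13/10 + 330/((4*sqrt(11))) = -13/10 + 330*(sqrt(11)/44) = -13/10 + 15*sqrt(11)/2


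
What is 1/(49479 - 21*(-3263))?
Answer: 1/118002 ≈ 8.4744e-6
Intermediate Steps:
1/(49479 - 21*(-3263)) = 1/(49479 + 68523) = 1/118002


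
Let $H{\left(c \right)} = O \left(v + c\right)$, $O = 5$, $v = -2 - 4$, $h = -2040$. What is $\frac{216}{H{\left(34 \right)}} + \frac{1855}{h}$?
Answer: $\frac{9047}{14280} \approx 0.63354$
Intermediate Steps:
$v = -6$
$H{\left(c \right)} = -30 + 5 c$ ($H{\left(c \right)} = 5 \left(-6 + c\right) = -30 + 5 c$)
$\frac{216}{H{\left(34 \right)}} + \frac{1855}{h} = \frac{216}{-30 + 5 \cdot 34} + \frac{1855}{-2040} = \frac{216}{-30 + 170} + 1855 \left(- \frac{1}{2040}\right) = \frac{216}{140} - \frac{371}{408} = 216 \cdot \frac{1}{140} - \frac{371}{408} = \frac{54}{35} - \frac{371}{408} = \frac{9047}{14280}$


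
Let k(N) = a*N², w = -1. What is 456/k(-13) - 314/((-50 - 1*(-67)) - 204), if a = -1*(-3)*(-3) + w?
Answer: 222694/158015 ≈ 1.4093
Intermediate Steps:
a = -10 (a = -1*(-3)*(-3) - 1 = 3*(-3) - 1 = -9 - 1 = -10)
k(N) = -10*N²
456/k(-13) - 314/((-50 - 1*(-67)) - 204) = 456/((-10*(-13)²)) - 314/((-50 - 1*(-67)) - 204) = 456/((-10*169)) - 314/((-50 + 67) - 204) = 456/(-1690) - 314/(17 - 204) = 456*(-1/1690) - 314/(-187) = -228/845 - 314*(-1/187) = -228/845 + 314/187 = 222694/158015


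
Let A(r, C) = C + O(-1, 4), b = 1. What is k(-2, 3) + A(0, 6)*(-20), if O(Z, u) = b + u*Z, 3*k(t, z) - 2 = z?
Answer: -175/3 ≈ -58.333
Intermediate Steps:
k(t, z) = ⅔ + z/3
O(Z, u) = 1 + Z*u (O(Z, u) = 1 + u*Z = 1 + Z*u)
A(r, C) = -3 + C (A(r, C) = C + (1 - 1*4) = C + (1 - 4) = C - 3 = -3 + C)
k(-2, 3) + A(0, 6)*(-20) = (⅔ + (⅓)*3) + (-3 + 6)*(-20) = (⅔ + 1) + 3*(-20) = 5/3 - 60 = -175/3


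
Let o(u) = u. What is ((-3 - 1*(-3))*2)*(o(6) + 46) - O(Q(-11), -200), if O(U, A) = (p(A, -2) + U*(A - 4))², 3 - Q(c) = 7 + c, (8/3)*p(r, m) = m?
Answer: -32661225/16 ≈ -2.0413e+6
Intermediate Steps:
p(r, m) = 3*m/8
Q(c) = -4 - c (Q(c) = 3 - (7 + c) = 3 + (-7 - c) = -4 - c)
O(U, A) = (-¾ + U*(-4 + A))² (O(U, A) = ((3/8)*(-2) + U*(A - 4))² = (-¾ + U*(-4 + A))²)
((-3 - 1*(-3))*2)*(o(6) + 46) - O(Q(-11), -200) = ((-3 - 1*(-3))*2)*(6 + 46) - (3 + 16*(-4 - 1*(-11)) - 4*(-200)*(-4 - 1*(-11)))²/16 = ((-3 + 3)*2)*52 - (3 + 16*(-4 + 11) - 4*(-200)*(-4 + 11))²/16 = (0*2)*52 - (3 + 16*7 - 4*(-200)*7)²/16 = 0*52 - (3 + 112 + 5600)²/16 = 0 - 5715²/16 = 0 - 32661225/16 = -32661225/16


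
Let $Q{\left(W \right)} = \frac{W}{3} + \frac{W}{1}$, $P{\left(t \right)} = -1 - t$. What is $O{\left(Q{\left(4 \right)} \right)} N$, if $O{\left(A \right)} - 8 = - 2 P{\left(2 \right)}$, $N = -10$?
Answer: $-140$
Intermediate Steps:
$Q{\left(W \right)} = \frac{4 W}{3}$ ($Q{\left(W \right)} = W \frac{1}{3} + W 1 = \frac{W}{3} + W = \frac{4 W}{3}$)
$O{\left(A \right)} = 14$ ($O{\left(A \right)} = 8 - 2 \left(-1 - 2\right) = 8 - -6 = 8 + 6 = 14$)
$O{\left(Q{\left(4 \right)} \right)} N = 14 \left(-10\right) = -140$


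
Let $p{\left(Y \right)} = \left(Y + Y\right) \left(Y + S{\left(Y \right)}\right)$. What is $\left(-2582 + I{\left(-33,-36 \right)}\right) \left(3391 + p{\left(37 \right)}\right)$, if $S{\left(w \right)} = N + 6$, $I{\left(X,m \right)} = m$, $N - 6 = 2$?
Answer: $-18757970$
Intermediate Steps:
$N = 8$ ($N = 6 + 2 = 8$)
$S{\left(w \right)} = 14$ ($S{\left(w \right)} = 8 + 6 = 14$)
$p{\left(Y \right)} = 2 Y \left(14 + Y\right)$ ($p{\left(Y \right)} = \left(Y + Y\right) \left(Y + 14\right) = 2 Y \left(14 + Y\right)$)
$\left(-2582 + I{\left(-33,-36 \right)}\right) \left(3391 + p{\left(37 \right)}\right) = \left(-2582 - 36\right) \left(3391 + 2 \cdot 37 \left(14 + 37\right)\right) = - 2618 \left(3391 + 2 \cdot 37 \cdot 51\right) = - 2618 \left(3391 + 3774\right) = \left(-2618\right) 7165 = -18757970$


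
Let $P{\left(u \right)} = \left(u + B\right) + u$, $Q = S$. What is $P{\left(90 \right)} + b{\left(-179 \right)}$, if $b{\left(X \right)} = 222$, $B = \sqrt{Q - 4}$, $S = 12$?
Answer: $402 + 2 \sqrt{2} \approx 404.83$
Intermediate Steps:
$Q = 12$
$B = 2 \sqrt{2}$ ($B = \sqrt{12 - 4} = \sqrt{8} = 2 \sqrt{2} \approx 2.8284$)
$P{\left(u \right)} = 2 u + 2 \sqrt{2}$ ($P{\left(u \right)} = \left(u + 2 \sqrt{2}\right) + u = 2 u + 2 \sqrt{2}$)
$P{\left(90 \right)} + b{\left(-179 \right)} = \left(2 \cdot 90 + 2 \sqrt{2}\right) + 222 = \left(180 + 2 \sqrt{2}\right) + 222 = 402 + 2 \sqrt{2}$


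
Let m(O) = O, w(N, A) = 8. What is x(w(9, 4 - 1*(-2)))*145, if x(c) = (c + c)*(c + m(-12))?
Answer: -9280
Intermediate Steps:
x(c) = 2*c*(-12 + c) (x(c) = (c + c)*(c - 12) = (2*c)*(-12 + c) = 2*c*(-12 + c))
x(w(9, 4 - 1*(-2)))*145 = (2*8*(-12 + 8))*145 = (2*8*(-4))*145 = -64*145 = -9280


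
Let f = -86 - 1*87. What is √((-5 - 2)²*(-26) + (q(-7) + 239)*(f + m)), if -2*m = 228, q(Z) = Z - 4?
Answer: I*√66710 ≈ 258.28*I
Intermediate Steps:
q(Z) = -4 + Z
m = -114 (m = -½*228 = -114)
f = -173 (f = -86 - 87 = -173)
√((-5 - 2)²*(-26) + (q(-7) + 239)*(f + m)) = √((-5 - 2)²*(-26) + ((-4 - 7) + 239)*(-173 - 114)) = √((-7)²*(-26) + (-11 + 239)*(-287)) = √(49*(-26) + 228*(-287)) = √(-1274 - 65436) = √(-66710) = I*√66710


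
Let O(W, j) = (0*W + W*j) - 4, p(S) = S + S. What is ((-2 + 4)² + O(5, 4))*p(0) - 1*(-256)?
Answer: 256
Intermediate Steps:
p(S) = 2*S
O(W, j) = -4 + W*j (O(W, j) = (0 + W*j) - 4 = W*j - 4 = -4 + W*j)
((-2 + 4)² + O(5, 4))*p(0) - 1*(-256) = ((-2 + 4)² + (-4 + 5*4))*(2*0) - 1*(-256) = (2² + (-4 + 20))*0 + 256 = (4 + 16)*0 + 256 = 20*0 + 256 = 0 + 256 = 256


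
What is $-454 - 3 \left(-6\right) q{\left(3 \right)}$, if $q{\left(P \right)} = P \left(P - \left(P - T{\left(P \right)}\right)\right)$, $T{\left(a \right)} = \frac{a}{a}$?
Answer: $-400$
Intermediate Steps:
$T{\left(a \right)} = 1$
$q{\left(P \right)} = P$ ($q{\left(P \right)} = P \left(P - \left(-1 + P\right)\right) = P 1 = P$)
$-454 - 3 \left(-6\right) q{\left(3 \right)} = -454 - 3 \left(-6\right) 3 = -454 - \left(-18\right) 3 = -454 - -54 = -454 + 54 = -400$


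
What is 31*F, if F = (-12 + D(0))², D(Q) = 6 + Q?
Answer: 1116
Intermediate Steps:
F = 36 (F = (-12 + (6 + 0))² = (-12 + 6)² = (-6)² = 36)
31*F = 31*36 = 1116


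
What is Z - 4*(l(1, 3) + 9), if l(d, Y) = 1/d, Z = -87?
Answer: -127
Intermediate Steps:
Z - 4*(l(1, 3) + 9) = -87 - 4*(1/1 + 9) = -87 - 4*(1 + 9) = -87 - 4*10 = -87 - 40 = -127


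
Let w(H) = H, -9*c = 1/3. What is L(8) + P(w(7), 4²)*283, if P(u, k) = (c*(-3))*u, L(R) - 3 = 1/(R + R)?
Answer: 32137/144 ≈ 223.17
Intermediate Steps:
c = -1/27 (c = -⅑/3 = -⅑*⅓ = -1/27 ≈ -0.037037)
L(R) = 3 + 1/(2*R) (L(R) = 3 + 1/(R + R) = 3 + 1/(2*R))
P(u, k) = u/9 (P(u, k) = (-1/27*(-3))*u = u/9)
L(8) + P(w(7), 4²)*283 = (3 + (½)/8) + ((⅑)*7)*283 = (3 + (½)*(⅛)) + (7/9)*283 = (3 + 1/16) + 1981/9 = 49/16 + 1981/9 = 32137/144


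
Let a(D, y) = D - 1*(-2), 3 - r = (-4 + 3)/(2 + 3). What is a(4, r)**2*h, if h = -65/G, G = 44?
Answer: -585/11 ≈ -53.182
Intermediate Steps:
r = 16/5 (r = 3 - (-4 + 3)/(2 + 3) = 3 - (-1)/5 = 3 - 1*(-1/5) = 3 + 1/5 = 16/5 ≈ 3.2000)
h = -65/44 ≈ -1.4773
a(D, y) = 2 + D (a(D, y) = D + 2 = 2 + D)
a(4, r)**2*h = (2 + 4)**2*(-65/44) = 6**2*(-65/44) = 36*(-65/44) = -585/11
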